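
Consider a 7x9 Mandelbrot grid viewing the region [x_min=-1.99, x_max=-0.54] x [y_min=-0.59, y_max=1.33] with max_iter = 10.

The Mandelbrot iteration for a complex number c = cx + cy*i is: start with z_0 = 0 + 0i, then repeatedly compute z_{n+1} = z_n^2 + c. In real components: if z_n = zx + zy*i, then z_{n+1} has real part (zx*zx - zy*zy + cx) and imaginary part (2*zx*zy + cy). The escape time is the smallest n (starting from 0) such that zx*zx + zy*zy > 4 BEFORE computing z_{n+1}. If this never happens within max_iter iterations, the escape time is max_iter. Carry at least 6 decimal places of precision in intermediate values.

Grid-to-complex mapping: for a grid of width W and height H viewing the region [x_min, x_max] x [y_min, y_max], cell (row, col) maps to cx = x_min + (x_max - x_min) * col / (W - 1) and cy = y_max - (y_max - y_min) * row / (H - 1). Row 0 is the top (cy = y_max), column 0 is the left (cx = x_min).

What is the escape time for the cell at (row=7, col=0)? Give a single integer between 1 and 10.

Answer: 1

Derivation:
z_0 = 0 + 0i, c = -1.9900 + -0.3500i
Iter 1: z = -1.9900 + -0.3500i, |z|^2 = 4.0826
Escaped at iteration 1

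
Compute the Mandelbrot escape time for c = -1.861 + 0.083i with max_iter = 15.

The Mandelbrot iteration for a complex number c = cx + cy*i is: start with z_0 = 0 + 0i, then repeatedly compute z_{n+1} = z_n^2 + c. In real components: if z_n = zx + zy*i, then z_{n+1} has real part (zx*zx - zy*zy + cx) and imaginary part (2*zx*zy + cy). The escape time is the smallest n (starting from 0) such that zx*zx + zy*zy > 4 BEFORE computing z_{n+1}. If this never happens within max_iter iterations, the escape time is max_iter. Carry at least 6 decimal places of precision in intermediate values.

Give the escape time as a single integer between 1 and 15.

Answer: 4

Derivation:
z_0 = 0 + 0i, c = -1.8610 + 0.0830i
Iter 1: z = -1.8610 + 0.0830i, |z|^2 = 3.4702
Iter 2: z = 1.5954 + -0.2259i, |z|^2 = 2.5964
Iter 3: z = 0.6334 + -0.6379i, |z|^2 = 0.8081
Iter 4: z = -1.8668 + -0.7250i, |z|^2 = 4.0105
Escaped at iteration 4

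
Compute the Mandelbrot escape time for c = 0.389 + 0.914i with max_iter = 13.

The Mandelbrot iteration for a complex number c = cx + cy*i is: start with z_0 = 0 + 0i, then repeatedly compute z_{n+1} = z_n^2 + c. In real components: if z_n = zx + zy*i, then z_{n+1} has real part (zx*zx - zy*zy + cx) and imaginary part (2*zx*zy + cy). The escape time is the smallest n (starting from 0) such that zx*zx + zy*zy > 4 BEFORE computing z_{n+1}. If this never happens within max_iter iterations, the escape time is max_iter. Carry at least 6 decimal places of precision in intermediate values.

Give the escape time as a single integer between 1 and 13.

z_0 = 0 + 0i, c = 0.3890 + 0.9140i
Iter 1: z = 0.3890 + 0.9140i, |z|^2 = 0.9867
Iter 2: z = -0.2951 + 1.6251i, |z|^2 = 2.7280
Iter 3: z = -2.1649 + -0.0450i, |z|^2 = 4.6886
Escaped at iteration 3

Answer: 3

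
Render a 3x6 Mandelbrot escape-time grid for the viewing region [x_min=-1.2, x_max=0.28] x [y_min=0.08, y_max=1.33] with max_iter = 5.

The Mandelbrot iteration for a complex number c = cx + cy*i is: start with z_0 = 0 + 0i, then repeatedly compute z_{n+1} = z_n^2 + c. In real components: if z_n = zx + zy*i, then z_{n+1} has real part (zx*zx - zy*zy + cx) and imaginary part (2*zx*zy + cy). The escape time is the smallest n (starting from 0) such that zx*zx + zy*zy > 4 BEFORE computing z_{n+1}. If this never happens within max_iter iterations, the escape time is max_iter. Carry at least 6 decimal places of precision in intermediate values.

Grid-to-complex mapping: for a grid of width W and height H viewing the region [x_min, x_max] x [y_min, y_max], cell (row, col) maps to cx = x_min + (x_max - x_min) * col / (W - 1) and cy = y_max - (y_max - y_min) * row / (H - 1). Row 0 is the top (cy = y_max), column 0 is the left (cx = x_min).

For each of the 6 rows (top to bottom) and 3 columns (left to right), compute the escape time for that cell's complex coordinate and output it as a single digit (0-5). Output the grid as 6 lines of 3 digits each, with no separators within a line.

(row=0, col=0): c = -1.2000 + 1.3300i → escape time 2
(row=0, col=1): c = -0.4600 + 1.3300i → escape time 2
(row=0, col=2): c = 0.2800 + 1.3300i → escape time 2
(row=1, col=0): c = -1.2000 + 1.0800i → escape time 3
(row=1, col=1): c = -0.4600 + 1.0800i → escape time 4
(row=1, col=2): c = 0.2800 + 1.0800i → escape time 3
(row=2, col=0): c = -1.2000 + 0.8300i → escape time 3
(row=2, col=1): c = -0.4600 + 0.8300i → escape time 5
(row=2, col=2): c = 0.2800 + 0.8300i → escape time 4
(row=3, col=0): c = -1.2000 + 0.5800i → escape time 4
(row=3, col=1): c = -0.4600 + 0.5800i → escape time 5
(row=3, col=2): c = 0.2800 + 0.5800i → escape time 5
(row=4, col=0): c = -1.2000 + 0.3300i → escape time 5
(row=4, col=1): c = -0.4600 + 0.3300i → escape time 5
(row=4, col=2): c = 0.2800 + 0.3300i → escape time 5
(row=5, col=0): c = -1.2000 + 0.0800i → escape time 5
(row=5, col=1): c = -0.4600 + 0.0800i → escape time 5
(row=5, col=2): c = 0.2800 + 0.0800i → escape time 5

Answer: 222
343
354
455
555
555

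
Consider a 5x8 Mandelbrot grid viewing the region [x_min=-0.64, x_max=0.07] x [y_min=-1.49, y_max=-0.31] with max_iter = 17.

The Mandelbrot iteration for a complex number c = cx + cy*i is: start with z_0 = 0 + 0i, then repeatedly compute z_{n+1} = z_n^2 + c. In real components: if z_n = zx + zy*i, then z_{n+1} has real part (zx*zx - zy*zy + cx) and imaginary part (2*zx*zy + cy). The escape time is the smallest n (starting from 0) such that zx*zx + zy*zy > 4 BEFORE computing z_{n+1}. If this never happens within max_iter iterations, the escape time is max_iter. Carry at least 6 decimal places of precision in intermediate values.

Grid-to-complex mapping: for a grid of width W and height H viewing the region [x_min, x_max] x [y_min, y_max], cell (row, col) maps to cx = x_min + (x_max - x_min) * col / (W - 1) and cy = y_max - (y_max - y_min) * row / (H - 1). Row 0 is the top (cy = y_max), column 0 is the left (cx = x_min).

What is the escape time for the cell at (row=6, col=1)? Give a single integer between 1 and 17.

z_0 = 0 + 0i, c = -0.4625 + -1.3214i
Iter 1: z = -0.4625 + -1.3214i, |z|^2 = 1.9601
Iter 2: z = -1.9948 + -0.0991i, |z|^2 = 3.9889
Iter 3: z = 3.5068 + -0.9260i, |z|^2 = 13.1550
Escaped at iteration 3

Answer: 3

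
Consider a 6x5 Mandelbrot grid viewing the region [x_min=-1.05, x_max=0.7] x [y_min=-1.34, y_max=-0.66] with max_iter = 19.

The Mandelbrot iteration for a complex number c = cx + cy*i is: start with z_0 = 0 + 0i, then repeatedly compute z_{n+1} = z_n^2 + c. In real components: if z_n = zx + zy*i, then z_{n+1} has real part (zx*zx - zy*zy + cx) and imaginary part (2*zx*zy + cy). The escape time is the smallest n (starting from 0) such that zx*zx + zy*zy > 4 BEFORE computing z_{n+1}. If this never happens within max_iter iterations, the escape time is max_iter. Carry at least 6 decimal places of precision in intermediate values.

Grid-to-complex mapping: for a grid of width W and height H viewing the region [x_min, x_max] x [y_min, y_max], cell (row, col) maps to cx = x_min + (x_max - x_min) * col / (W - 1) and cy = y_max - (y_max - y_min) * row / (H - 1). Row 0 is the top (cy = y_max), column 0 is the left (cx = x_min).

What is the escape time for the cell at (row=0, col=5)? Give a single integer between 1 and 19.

z_0 = 0 + 0i, c = 0.7000 + -0.6600i
Iter 1: z = 0.7000 + -0.6600i, |z|^2 = 0.9256
Iter 2: z = 0.7544 + -1.5840i, |z|^2 = 3.0782
Iter 3: z = -1.2399 + -3.0499i, |z|^2 = 10.8396
Escaped at iteration 3

Answer: 3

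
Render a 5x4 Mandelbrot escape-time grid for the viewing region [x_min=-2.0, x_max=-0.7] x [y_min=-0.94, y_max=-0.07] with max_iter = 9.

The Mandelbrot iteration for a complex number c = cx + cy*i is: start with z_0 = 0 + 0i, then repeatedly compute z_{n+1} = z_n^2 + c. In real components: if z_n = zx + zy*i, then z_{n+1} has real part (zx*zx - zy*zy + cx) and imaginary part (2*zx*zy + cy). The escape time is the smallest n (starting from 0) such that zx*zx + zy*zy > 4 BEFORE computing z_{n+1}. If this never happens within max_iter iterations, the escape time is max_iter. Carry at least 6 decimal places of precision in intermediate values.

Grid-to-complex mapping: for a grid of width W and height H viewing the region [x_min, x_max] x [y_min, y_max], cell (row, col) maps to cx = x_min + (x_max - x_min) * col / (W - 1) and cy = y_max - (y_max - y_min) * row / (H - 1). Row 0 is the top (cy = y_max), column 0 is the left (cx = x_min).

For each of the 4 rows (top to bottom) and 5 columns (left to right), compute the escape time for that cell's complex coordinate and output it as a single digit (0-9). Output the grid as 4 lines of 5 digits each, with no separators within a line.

Answer: 16999
14699
13346
12334

Derivation:
(row=0, col=0): c = -2.0000 + -0.0700i → escape time 1
(row=0, col=1): c = -1.6750 + -0.0700i → escape time 6
(row=0, col=2): c = -1.3500 + -0.0700i → escape time 9
(row=0, col=3): c = -1.0250 + -0.0700i → escape time 9
(row=0, col=4): c = -0.7000 + -0.0700i → escape time 9
(row=1, col=0): c = -2.0000 + -0.3600i → escape time 1
(row=1, col=1): c = -1.6750 + -0.3600i → escape time 4
(row=1, col=2): c = -1.3500 + -0.3600i → escape time 6
(row=1, col=3): c = -1.0250 + -0.3600i → escape time 9
(row=1, col=4): c = -0.7000 + -0.3600i → escape time 9
(row=2, col=0): c = -2.0000 + -0.6500i → escape time 1
(row=2, col=1): c = -1.6750 + -0.6500i → escape time 3
(row=2, col=2): c = -1.3500 + -0.6500i → escape time 3
(row=2, col=3): c = -1.0250 + -0.6500i → escape time 4
(row=2, col=4): c = -0.7000 + -0.6500i → escape time 6
(row=3, col=0): c = -2.0000 + -0.9400i → escape time 1
(row=3, col=1): c = -1.6750 + -0.9400i → escape time 2
(row=3, col=2): c = -1.3500 + -0.9400i → escape time 3
(row=3, col=3): c = -1.0250 + -0.9400i → escape time 3
(row=3, col=4): c = -0.7000 + -0.9400i → escape time 4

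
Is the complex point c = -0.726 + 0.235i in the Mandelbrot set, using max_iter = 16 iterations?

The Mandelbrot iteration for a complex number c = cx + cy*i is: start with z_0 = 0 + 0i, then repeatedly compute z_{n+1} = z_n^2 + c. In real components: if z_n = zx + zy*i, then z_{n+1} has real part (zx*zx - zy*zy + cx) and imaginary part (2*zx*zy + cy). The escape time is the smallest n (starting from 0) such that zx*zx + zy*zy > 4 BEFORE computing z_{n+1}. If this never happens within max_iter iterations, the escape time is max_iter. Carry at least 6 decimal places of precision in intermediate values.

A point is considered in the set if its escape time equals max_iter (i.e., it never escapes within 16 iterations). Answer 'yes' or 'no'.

z_0 = 0 + 0i, c = -0.7260 + 0.2350i
Iter 1: z = -0.7260 + 0.2350i, |z|^2 = 0.5823
Iter 2: z = -0.2541 + -0.1062i, |z|^2 = 0.0759
Iter 3: z = -0.6727 + 0.2890i, |z|^2 = 0.5360
Iter 4: z = -0.3570 + -0.1538i, |z|^2 = 0.1511
Iter 5: z = -0.6222 + 0.3448i, |z|^2 = 0.5060
Iter 6: z = -0.4578 + -0.1941i, |z|^2 = 0.2472
Iter 7: z = -0.5541 + 0.4127i, |z|^2 = 0.4774
Iter 8: z = -0.5893 + -0.2224i, |z|^2 = 0.3967
Iter 9: z = -0.4282 + 0.4971i, |z|^2 = 0.4305
Iter 10: z = -0.7897 + -0.1907i, |z|^2 = 0.6600
Iter 11: z = -0.1387 + 0.5362i, |z|^2 = 0.3068
Iter 12: z = -0.9943 + 0.0862i, |z|^2 = 0.9960
Iter 13: z = 0.2552 + 0.0636i, |z|^2 = 0.0691
Iter 14: z = -0.6649 + 0.2674i, |z|^2 = 0.5137
Iter 15: z = -0.3554 + -0.1207i, |z|^2 = 0.1409
Did not escape in 16 iterations → in set

Answer: yes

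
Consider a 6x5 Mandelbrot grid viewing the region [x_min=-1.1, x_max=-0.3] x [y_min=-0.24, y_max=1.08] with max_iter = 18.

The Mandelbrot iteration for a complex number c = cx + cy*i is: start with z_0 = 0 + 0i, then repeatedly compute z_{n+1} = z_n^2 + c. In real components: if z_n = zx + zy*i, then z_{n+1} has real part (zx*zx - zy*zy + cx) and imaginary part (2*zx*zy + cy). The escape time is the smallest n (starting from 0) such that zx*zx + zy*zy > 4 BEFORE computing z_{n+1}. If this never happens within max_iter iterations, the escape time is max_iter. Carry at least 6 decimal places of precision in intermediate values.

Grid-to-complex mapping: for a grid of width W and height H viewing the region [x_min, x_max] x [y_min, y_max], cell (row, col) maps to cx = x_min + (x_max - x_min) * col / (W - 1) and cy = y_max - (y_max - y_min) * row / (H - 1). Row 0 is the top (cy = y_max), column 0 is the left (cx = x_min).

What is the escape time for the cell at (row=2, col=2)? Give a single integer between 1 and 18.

Answer: 7

Derivation:
z_0 = 0 + 0i, c = -0.7800 + 0.4200i
Iter 1: z = -0.7800 + 0.4200i, |z|^2 = 0.7848
Iter 2: z = -0.3480 + -0.2352i, |z|^2 = 0.1764
Iter 3: z = -0.7142 + 0.5837i, |z|^2 = 0.8508
Iter 4: z = -0.6106 + -0.4138i, |z|^2 = 0.5440
Iter 5: z = -0.5784 + 0.9253i, |z|^2 = 1.1907
Iter 6: z = -1.3017 + -0.6503i, |z|^2 = 2.1173
Iter 7: z = 0.4914 + 2.1131i, |z|^2 = 4.7065
Escaped at iteration 7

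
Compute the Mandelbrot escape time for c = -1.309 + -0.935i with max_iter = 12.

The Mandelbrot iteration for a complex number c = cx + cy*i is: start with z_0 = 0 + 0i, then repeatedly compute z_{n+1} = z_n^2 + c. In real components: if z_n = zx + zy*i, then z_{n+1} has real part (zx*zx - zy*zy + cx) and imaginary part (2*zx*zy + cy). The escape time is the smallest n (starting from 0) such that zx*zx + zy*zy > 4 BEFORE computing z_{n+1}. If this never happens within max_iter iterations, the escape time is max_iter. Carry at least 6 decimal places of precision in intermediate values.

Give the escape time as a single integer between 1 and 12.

Answer: 3

Derivation:
z_0 = 0 + 0i, c = -1.3090 + -0.9350i
Iter 1: z = -1.3090 + -0.9350i, |z|^2 = 2.5877
Iter 2: z = -0.4697 + 1.5128i, |z|^2 = 2.5093
Iter 3: z = -3.3770 + -2.3563i, |z|^2 = 16.9562
Escaped at iteration 3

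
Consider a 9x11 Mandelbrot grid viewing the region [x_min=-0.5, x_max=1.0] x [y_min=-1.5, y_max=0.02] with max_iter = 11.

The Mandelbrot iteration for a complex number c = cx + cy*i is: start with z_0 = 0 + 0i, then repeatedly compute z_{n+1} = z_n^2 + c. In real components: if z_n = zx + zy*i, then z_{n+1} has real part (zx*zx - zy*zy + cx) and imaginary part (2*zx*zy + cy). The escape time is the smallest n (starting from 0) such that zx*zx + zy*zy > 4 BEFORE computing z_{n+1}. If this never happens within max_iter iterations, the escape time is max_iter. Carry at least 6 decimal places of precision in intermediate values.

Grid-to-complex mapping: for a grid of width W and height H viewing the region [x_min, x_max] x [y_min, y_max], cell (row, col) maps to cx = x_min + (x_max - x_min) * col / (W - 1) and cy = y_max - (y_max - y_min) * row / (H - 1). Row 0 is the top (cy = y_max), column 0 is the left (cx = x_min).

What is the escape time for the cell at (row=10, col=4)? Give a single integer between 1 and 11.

Answer: 2

Derivation:
z_0 = 0 + 0i, c = 0.2500 + -1.5000i
Iter 1: z = 0.2500 + -1.5000i, |z|^2 = 2.3125
Iter 2: z = -1.9375 + -2.2500i, |z|^2 = 8.8164
Escaped at iteration 2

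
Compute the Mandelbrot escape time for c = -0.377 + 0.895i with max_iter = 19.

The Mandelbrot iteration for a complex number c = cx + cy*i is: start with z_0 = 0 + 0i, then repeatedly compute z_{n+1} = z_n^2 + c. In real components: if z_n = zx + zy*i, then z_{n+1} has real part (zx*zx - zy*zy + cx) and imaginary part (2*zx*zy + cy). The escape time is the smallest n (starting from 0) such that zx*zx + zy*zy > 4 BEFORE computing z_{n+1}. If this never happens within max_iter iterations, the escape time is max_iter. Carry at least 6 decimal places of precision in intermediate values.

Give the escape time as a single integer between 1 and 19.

z_0 = 0 + 0i, c = -0.3770 + 0.8950i
Iter 1: z = -0.3770 + 0.8950i, |z|^2 = 0.9432
Iter 2: z = -1.0359 + 0.2202i, |z|^2 = 1.1216
Iter 3: z = 0.6476 + 0.4389i, |z|^2 = 0.6120
Iter 4: z = -0.1502 + 1.4634i, |z|^2 = 2.1641
Iter 5: z = -2.4960 + 0.4554i, |z|^2 = 6.4374
Escaped at iteration 5

Answer: 5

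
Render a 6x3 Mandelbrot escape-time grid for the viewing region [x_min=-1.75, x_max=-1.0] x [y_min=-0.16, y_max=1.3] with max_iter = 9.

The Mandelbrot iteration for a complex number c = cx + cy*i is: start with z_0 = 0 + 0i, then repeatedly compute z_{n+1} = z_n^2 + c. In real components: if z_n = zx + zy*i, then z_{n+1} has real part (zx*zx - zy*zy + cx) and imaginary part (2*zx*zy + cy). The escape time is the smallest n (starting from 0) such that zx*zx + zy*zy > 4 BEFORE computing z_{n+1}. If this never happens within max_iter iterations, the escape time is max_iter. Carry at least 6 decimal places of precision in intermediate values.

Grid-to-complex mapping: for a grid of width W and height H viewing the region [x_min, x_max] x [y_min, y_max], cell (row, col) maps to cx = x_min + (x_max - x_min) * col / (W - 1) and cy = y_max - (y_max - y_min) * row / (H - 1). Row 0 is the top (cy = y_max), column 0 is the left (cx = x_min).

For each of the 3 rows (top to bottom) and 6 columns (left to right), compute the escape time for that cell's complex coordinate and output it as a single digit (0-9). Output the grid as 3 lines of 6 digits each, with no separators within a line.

(row=0, col=0): c = -1.7500 + 1.3000i → escape time 1
(row=0, col=1): c = -1.6000 + 1.3000i → escape time 1
(row=0, col=2): c = -1.4500 + 1.3000i → escape time 2
(row=0, col=3): c = -1.3000 + 1.3000i → escape time 2
(row=0, col=4): c = -1.1500 + 1.3000i → escape time 2
(row=0, col=5): c = -1.0000 + 1.3000i → escape time 2
(row=1, col=0): c = -1.7500 + 0.5700i → escape time 3
(row=1, col=1): c = -1.6000 + 0.5700i → escape time 3
(row=1, col=2): c = -1.4500 + 0.5700i → escape time 3
(row=1, col=3): c = -1.3000 + 0.5700i → escape time 3
(row=1, col=4): c = -1.1500 + 0.5700i → escape time 4
(row=1, col=5): c = -1.0000 + 0.5700i → escape time 5
(row=2, col=0): c = -1.7500 + -0.1600i → escape time 4
(row=2, col=1): c = -1.6000 + -0.1600i → escape time 5
(row=2, col=2): c = -1.4500 + -0.1600i → escape time 6
(row=2, col=3): c = -1.3000 + -0.1600i → escape time 9
(row=2, col=4): c = -1.1500 + -0.1600i → escape time 9
(row=2, col=5): c = -1.0000 + -0.1600i → escape time 9

Answer: 112222
333345
456999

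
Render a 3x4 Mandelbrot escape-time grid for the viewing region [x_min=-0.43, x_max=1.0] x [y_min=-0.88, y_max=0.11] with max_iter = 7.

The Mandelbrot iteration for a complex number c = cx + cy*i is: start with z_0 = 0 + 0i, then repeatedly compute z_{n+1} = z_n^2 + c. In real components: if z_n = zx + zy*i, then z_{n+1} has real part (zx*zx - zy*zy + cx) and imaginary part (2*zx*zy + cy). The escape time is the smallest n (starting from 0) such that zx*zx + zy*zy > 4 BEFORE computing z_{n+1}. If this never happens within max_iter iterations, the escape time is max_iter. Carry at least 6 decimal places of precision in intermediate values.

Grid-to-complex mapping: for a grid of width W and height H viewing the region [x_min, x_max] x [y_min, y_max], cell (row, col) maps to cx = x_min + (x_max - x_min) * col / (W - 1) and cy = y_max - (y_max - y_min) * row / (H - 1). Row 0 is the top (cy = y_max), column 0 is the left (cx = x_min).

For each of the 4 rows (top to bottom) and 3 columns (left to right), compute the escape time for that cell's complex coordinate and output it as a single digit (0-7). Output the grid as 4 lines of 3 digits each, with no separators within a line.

Answer: 772
772
772
542

Derivation:
(row=0, col=0): c = -0.4300 + 0.1100i → escape time 7
(row=0, col=1): c = 0.2850 + 0.1100i → escape time 7
(row=0, col=2): c = 1.0000 + 0.1100i → escape time 2
(row=1, col=0): c = -0.4300 + -0.2200i → escape time 7
(row=1, col=1): c = 0.2850 + -0.2200i → escape time 7
(row=1, col=2): c = 1.0000 + -0.2200i → escape time 2
(row=2, col=0): c = -0.4300 + -0.5500i → escape time 7
(row=2, col=1): c = 0.2850 + -0.5500i → escape time 7
(row=2, col=2): c = 1.0000 + -0.5500i → escape time 2
(row=3, col=0): c = -0.4300 + -0.8800i → escape time 5
(row=3, col=1): c = 0.2850 + -0.8800i → escape time 4
(row=3, col=2): c = 1.0000 + -0.8800i → escape time 2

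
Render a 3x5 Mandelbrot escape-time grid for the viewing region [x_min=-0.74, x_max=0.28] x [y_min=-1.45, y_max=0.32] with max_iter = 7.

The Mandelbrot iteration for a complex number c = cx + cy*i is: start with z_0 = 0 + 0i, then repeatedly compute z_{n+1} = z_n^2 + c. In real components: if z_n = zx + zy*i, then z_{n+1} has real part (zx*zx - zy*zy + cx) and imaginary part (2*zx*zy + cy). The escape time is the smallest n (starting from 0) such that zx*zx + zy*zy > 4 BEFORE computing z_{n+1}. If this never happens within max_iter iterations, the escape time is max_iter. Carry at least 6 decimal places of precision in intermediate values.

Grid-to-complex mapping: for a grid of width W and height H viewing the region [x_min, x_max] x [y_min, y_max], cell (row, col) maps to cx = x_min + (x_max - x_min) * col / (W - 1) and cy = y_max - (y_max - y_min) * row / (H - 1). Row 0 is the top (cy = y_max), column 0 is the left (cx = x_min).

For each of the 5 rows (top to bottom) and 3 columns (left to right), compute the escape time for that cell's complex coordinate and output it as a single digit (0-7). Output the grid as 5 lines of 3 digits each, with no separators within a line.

Answer: 777
777
677
363
222

Derivation:
(row=0, col=0): c = -0.7400 + 0.3200i → escape time 7
(row=0, col=1): c = -0.2300 + 0.3200i → escape time 7
(row=0, col=2): c = 0.2800 + 0.3200i → escape time 7
(row=1, col=0): c = -0.7400 + -0.1225i → escape time 7
(row=1, col=1): c = -0.2300 + -0.1225i → escape time 7
(row=1, col=2): c = 0.2800 + -0.1225i → escape time 7
(row=2, col=0): c = -0.7400 + -0.5650i → escape time 6
(row=2, col=1): c = -0.2300 + -0.5650i → escape time 7
(row=2, col=2): c = 0.2800 + -0.5650i → escape time 7
(row=3, col=0): c = -0.7400 + -1.0075i → escape time 3
(row=3, col=1): c = -0.2300 + -1.0075i → escape time 6
(row=3, col=2): c = 0.2800 + -1.0075i → escape time 3
(row=4, col=0): c = -0.7400 + -1.4500i → escape time 2
(row=4, col=1): c = -0.2300 + -1.4500i → escape time 2
(row=4, col=2): c = 0.2800 + -1.4500i → escape time 2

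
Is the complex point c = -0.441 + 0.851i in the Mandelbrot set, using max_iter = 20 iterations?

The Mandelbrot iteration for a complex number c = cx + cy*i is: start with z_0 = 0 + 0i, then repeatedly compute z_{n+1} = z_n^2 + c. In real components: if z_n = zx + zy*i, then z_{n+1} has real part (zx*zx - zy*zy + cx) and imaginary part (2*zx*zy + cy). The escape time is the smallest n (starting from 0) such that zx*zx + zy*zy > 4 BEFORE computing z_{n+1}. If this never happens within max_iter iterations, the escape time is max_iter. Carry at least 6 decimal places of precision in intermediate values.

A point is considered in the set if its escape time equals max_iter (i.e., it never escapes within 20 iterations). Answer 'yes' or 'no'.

z_0 = 0 + 0i, c = -0.4410 + 0.8510i
Iter 1: z = -0.4410 + 0.8510i, |z|^2 = 0.9187
Iter 2: z = -0.9707 + 0.1004i, |z|^2 = 0.9524
Iter 3: z = 0.4912 + 0.6560i, |z|^2 = 0.6717
Iter 4: z = -0.6301 + 1.4955i, |z|^2 = 2.6336
Iter 5: z = -2.2805 + -1.0337i, |z|^2 = 6.2693
Escaped at iteration 5

Answer: no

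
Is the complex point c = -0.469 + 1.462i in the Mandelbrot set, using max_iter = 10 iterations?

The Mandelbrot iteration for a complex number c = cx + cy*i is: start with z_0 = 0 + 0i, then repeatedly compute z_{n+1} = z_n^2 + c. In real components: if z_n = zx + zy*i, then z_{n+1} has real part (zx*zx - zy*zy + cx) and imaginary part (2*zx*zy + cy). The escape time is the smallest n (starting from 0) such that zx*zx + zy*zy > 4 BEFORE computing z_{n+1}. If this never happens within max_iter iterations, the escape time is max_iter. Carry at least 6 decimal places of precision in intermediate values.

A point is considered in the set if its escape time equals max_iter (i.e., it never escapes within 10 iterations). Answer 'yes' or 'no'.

Answer: no

Derivation:
z_0 = 0 + 0i, c = -0.4690 + 1.4620i
Iter 1: z = -0.4690 + 1.4620i, |z|^2 = 2.3574
Iter 2: z = -2.3865 + 0.0906i, |z|^2 = 5.7035
Escaped at iteration 2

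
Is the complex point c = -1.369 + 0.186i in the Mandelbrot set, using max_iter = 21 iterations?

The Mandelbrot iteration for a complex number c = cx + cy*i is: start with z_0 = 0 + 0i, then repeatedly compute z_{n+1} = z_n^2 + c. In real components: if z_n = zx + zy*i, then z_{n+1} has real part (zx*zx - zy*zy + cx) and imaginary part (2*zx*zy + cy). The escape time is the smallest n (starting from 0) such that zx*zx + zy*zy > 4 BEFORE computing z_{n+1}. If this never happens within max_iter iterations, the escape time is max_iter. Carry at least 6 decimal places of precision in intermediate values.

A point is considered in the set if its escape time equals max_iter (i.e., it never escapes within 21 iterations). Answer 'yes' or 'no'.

z_0 = 0 + 0i, c = -1.3690 + 0.1860i
Iter 1: z = -1.3690 + 0.1860i, |z|^2 = 1.9088
Iter 2: z = 0.4706 + -0.3233i, |z|^2 = 0.3259
Iter 3: z = -1.2521 + -0.1182i, |z|^2 = 1.5817
Iter 4: z = 0.1847 + 0.4821i, |z|^2 = 0.2665
Iter 5: z = -1.5673 + 0.3641i, |z|^2 = 2.5890
Iter 6: z = 0.9548 + -0.9552i, |z|^2 = 1.8242
Iter 7: z = -1.3698 + -1.6382i, |z|^2 = 4.5600
Escaped at iteration 7

Answer: no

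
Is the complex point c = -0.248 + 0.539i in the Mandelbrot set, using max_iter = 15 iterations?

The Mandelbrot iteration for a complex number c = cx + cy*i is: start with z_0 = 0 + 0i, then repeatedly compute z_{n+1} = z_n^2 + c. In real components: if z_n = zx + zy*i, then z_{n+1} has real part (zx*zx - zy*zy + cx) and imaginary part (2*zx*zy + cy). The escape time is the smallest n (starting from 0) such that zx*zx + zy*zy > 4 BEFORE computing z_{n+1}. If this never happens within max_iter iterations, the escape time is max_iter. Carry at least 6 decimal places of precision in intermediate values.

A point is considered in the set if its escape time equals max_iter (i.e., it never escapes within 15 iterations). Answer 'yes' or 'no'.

Answer: yes

Derivation:
z_0 = 0 + 0i, c = -0.2480 + 0.5390i
Iter 1: z = -0.2480 + 0.5390i, |z|^2 = 0.3520
Iter 2: z = -0.4770 + 0.2717i, |z|^2 = 0.3013
Iter 3: z = -0.0943 + 0.2798i, |z|^2 = 0.0872
Iter 4: z = -0.3174 + 0.4863i, |z|^2 = 0.3372
Iter 5: z = -0.3837 + 0.2303i, |z|^2 = 0.2003
Iter 6: z = -0.1538 + 0.3623i, |z|^2 = 0.1549
Iter 7: z = -0.3556 + 0.4275i, |z|^2 = 0.3092
Iter 8: z = -0.3044 + 0.2349i, |z|^2 = 0.1478
Iter 9: z = -0.2106 + 0.3960i, |z|^2 = 0.2011
Iter 10: z = -0.3605 + 0.3722i, |z|^2 = 0.2685
Iter 11: z = -0.2566 + 0.2706i, |z|^2 = 0.1391
Iter 12: z = -0.2554 + 0.4001i, |z|^2 = 0.2253
Iter 13: z = -0.3428 + 0.3346i, |z|^2 = 0.2295
Iter 14: z = -0.2424 + 0.3095i, |z|^2 = 0.1546
Did not escape in 15 iterations → in set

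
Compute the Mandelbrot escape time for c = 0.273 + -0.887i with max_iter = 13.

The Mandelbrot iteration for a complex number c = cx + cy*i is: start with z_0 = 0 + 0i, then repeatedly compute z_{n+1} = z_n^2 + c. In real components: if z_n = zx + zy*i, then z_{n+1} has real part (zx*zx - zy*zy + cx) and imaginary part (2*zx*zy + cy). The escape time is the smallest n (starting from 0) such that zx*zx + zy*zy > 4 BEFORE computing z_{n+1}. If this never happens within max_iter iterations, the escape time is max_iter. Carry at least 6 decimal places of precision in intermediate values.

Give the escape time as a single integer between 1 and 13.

z_0 = 0 + 0i, c = 0.2730 + -0.8870i
Iter 1: z = 0.2730 + -0.8870i, |z|^2 = 0.8613
Iter 2: z = -0.4392 + -1.3713i, |z|^2 = 2.0734
Iter 3: z = -1.4145 + 0.3177i, |z|^2 = 2.1018
Iter 4: z = 2.1730 + -1.7857i, |z|^2 = 7.9106
Escaped at iteration 4

Answer: 4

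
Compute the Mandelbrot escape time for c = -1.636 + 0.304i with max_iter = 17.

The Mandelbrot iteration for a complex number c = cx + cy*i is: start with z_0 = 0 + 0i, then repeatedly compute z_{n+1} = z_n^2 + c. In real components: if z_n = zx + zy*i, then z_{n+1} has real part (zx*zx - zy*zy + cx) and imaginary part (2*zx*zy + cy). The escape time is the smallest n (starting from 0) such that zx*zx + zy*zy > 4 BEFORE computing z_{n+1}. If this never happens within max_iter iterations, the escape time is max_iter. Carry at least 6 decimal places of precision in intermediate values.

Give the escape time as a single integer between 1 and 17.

Answer: 4

Derivation:
z_0 = 0 + 0i, c = -1.6360 + 0.3040i
Iter 1: z = -1.6360 + 0.3040i, |z|^2 = 2.7689
Iter 2: z = 0.9481 + -0.6907i, |z|^2 = 1.3759
Iter 3: z = -1.2142 + -1.0057i, |z|^2 = 2.4856
Iter 4: z = -1.1731 + 2.7461i, |z|^2 = 8.9173
Escaped at iteration 4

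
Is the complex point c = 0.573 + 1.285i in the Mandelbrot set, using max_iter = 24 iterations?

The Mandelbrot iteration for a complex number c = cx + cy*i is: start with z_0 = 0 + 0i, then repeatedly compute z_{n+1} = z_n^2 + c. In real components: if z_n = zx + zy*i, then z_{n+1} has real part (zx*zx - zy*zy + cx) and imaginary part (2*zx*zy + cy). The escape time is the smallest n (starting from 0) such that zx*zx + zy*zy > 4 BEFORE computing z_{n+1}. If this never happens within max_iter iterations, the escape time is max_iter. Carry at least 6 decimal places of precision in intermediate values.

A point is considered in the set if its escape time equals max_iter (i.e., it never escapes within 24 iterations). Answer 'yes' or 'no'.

z_0 = 0 + 0i, c = 0.5730 + 1.2850i
Iter 1: z = 0.5730 + 1.2850i, |z|^2 = 1.9796
Iter 2: z = -0.7499 + 2.7576i, |z|^2 = 8.1668
Escaped at iteration 2

Answer: no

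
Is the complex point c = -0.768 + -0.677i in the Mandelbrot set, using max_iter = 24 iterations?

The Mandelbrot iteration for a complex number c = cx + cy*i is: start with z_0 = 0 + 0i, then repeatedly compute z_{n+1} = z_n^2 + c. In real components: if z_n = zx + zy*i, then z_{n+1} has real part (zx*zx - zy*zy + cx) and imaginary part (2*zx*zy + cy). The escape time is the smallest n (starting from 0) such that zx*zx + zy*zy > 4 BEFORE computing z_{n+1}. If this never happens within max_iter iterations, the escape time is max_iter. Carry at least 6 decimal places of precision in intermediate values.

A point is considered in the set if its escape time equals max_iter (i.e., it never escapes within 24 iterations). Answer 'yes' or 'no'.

z_0 = 0 + 0i, c = -0.7680 + -0.6770i
Iter 1: z = -0.7680 + -0.6770i, |z|^2 = 1.0482
Iter 2: z = -0.6365 + 0.3629i, |z|^2 = 0.5368
Iter 3: z = -0.4945 + -1.1389i, |z|^2 = 1.5418
Iter 4: z = -1.8206 + 0.4495i, |z|^2 = 3.5167
Iter 5: z = 2.3446 + -2.3137i, |z|^2 = 10.8504
Escaped at iteration 5

Answer: no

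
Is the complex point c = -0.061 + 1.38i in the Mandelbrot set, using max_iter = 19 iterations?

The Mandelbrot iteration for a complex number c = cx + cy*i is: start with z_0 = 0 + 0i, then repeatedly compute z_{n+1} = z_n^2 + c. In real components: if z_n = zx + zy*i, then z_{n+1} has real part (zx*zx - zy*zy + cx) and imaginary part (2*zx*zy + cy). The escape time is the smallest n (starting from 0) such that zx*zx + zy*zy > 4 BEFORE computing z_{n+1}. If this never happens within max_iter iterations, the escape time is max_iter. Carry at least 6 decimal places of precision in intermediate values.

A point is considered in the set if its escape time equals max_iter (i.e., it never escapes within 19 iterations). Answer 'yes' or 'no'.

z_0 = 0 + 0i, c = -0.0610 + 1.3800i
Iter 1: z = -0.0610 + 1.3800i, |z|^2 = 1.9081
Iter 2: z = -1.9617 + 1.2116i, |z|^2 = 5.3163
Escaped at iteration 2

Answer: no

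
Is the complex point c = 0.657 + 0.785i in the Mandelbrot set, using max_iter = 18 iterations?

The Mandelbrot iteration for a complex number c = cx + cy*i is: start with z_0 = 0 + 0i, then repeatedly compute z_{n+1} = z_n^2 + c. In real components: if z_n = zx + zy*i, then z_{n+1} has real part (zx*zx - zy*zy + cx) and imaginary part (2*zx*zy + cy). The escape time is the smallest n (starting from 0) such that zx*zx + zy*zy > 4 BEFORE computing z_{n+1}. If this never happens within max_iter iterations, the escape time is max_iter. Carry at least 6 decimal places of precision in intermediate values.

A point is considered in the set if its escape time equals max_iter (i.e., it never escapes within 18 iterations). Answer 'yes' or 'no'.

z_0 = 0 + 0i, c = 0.6570 + 0.7850i
Iter 1: z = 0.6570 + 0.7850i, |z|^2 = 1.0479
Iter 2: z = 0.4724 + 1.8165i, |z|^2 = 3.5228
Iter 3: z = -2.4195 + 2.5013i, |z|^2 = 12.1103
Escaped at iteration 3

Answer: no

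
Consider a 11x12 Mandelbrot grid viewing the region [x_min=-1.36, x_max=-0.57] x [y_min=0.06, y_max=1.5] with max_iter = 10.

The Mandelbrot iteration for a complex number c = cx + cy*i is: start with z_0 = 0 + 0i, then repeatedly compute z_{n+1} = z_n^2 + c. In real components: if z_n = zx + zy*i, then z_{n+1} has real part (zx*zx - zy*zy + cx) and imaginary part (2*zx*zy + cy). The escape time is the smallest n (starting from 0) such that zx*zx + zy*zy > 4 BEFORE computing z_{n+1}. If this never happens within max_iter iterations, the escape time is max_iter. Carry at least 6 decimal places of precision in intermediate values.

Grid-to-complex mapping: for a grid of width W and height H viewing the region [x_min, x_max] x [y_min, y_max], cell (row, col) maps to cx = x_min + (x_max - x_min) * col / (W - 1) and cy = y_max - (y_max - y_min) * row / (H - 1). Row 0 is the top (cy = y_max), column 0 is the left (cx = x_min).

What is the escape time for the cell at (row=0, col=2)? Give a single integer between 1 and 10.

Answer: 2

Derivation:
z_0 = 0 + 0i, c = -1.2020 + 1.5000i
Iter 1: z = -1.2020 + 1.5000i, |z|^2 = 3.6948
Iter 2: z = -2.0072 + -2.1060i, |z|^2 = 8.4641
Escaped at iteration 2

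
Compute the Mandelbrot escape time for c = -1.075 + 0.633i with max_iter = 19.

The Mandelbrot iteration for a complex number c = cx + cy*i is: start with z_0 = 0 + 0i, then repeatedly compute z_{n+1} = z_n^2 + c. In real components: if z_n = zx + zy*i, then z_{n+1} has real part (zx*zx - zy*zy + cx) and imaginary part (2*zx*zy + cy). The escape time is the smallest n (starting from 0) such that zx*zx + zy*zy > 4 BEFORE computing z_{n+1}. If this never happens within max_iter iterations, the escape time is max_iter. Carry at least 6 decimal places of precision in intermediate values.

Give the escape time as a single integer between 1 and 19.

z_0 = 0 + 0i, c = -1.0750 + 0.6330i
Iter 1: z = -1.0750 + 0.6330i, |z|^2 = 1.5563
Iter 2: z = -0.3201 + -0.7279i, |z|^2 = 0.6324
Iter 3: z = -1.5025 + 1.0990i, |z|^2 = 3.4652
Iter 4: z = -0.0253 + -2.6694i, |z|^2 = 7.1262
Escaped at iteration 4

Answer: 4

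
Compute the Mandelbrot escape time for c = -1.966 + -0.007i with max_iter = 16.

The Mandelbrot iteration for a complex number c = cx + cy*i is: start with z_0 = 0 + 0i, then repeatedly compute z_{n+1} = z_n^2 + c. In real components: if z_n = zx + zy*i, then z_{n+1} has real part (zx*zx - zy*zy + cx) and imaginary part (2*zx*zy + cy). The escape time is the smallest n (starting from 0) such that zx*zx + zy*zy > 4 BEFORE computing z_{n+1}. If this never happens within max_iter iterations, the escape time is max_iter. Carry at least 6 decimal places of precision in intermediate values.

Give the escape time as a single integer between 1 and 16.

Answer: 7

Derivation:
z_0 = 0 + 0i, c = -1.9660 + -0.0070i
Iter 1: z = -1.9660 + -0.0070i, |z|^2 = 3.8652
Iter 2: z = 1.8991 + 0.0205i, |z|^2 = 3.6070
Iter 3: z = 1.6402 + 0.0710i, |z|^2 = 2.6952
Iter 4: z = 0.7192 + 0.2258i, |z|^2 = 0.5682
Iter 5: z = -1.4998 + 0.3177i, |z|^2 = 2.3502
Iter 6: z = 0.1823 + -0.9600i, |z|^2 = 0.9548
Iter 7: z = -2.8544 + -0.3570i, |z|^2 = 8.2748
Escaped at iteration 7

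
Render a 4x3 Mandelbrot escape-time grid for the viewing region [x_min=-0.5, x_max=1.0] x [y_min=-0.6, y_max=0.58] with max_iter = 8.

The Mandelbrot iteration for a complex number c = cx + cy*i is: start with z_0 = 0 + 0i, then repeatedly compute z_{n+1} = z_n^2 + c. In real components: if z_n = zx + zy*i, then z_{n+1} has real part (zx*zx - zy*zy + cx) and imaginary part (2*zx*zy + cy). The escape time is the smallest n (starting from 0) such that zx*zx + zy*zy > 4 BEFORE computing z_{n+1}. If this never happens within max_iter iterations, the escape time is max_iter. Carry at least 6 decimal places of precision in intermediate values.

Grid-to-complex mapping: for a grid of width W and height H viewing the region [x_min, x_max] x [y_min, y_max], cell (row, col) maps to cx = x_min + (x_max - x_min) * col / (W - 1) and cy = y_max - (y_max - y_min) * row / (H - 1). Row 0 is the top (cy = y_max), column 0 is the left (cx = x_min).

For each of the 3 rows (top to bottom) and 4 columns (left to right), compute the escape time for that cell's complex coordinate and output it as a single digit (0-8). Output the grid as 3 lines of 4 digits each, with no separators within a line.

(row=0, col=0): c = -0.5000 + 0.5800i → escape time 8
(row=0, col=1): c = 0.0000 + 0.5800i → escape time 8
(row=0, col=2): c = 0.5000 + 0.5800i → escape time 4
(row=0, col=3): c = 1.0000 + 0.5800i → escape time 2
(row=1, col=0): c = -0.5000 + -0.0100i → escape time 8
(row=1, col=1): c = 0.0000 + -0.0100i → escape time 8
(row=1, col=2): c = 0.5000 + -0.0100i → escape time 5
(row=1, col=3): c = 1.0000 + -0.0100i → escape time 2
(row=2, col=0): c = -0.5000 + -0.6000i → escape time 8
(row=2, col=1): c = 0.0000 + -0.6000i → escape time 8
(row=2, col=2): c = 0.5000 + -0.6000i → escape time 4
(row=2, col=3): c = 1.0000 + -0.6000i → escape time 2

Answer: 8842
8852
8842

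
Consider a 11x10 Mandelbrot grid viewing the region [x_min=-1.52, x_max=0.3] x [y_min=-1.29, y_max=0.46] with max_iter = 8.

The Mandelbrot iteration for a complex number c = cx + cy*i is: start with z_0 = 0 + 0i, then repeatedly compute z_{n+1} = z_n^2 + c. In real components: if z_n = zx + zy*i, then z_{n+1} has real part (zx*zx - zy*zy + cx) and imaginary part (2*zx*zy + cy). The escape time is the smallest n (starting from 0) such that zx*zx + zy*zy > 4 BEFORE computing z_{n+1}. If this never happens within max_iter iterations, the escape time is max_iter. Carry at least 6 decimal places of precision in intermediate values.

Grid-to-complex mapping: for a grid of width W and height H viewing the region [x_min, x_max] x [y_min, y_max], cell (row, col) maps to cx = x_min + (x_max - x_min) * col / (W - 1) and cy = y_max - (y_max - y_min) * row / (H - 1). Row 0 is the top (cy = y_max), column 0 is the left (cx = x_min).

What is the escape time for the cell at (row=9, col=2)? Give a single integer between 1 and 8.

z_0 = 0 + 0i, c = -1.1560 + -1.2900i
Iter 1: z = -1.1560 + -1.2900i, |z|^2 = 3.0004
Iter 2: z = -1.4838 + 1.6925i, |z|^2 = 5.0660
Escaped at iteration 2

Answer: 2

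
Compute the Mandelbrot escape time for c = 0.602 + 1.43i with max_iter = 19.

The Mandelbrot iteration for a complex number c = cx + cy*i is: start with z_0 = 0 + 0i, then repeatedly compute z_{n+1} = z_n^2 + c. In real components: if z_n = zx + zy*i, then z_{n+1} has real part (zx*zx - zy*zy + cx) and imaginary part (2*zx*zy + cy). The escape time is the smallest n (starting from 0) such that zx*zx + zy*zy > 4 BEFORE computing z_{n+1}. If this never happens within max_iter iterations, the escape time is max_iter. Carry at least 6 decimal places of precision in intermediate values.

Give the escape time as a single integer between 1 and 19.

Answer: 2

Derivation:
z_0 = 0 + 0i, c = 0.6020 + 1.4300i
Iter 1: z = 0.6020 + 1.4300i, |z|^2 = 2.4073
Iter 2: z = -1.0805 + 3.1517i, |z|^2 = 11.1008
Escaped at iteration 2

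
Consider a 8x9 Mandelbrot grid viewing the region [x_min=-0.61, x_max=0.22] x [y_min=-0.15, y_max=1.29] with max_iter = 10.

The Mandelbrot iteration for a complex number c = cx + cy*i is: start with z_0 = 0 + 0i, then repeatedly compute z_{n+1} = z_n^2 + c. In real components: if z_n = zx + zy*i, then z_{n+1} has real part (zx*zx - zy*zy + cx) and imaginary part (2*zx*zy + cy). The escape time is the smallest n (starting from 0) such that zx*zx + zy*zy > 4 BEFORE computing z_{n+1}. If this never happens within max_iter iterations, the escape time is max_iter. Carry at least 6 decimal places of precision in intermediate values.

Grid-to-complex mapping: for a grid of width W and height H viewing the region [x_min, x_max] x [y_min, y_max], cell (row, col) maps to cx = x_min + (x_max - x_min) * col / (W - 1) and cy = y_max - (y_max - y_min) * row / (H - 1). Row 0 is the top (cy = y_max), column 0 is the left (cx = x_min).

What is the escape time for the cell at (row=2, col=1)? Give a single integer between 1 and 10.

z_0 = 0 + 0i, c = -0.4914 + 0.9300i
Iter 1: z = -0.4914 + 0.9300i, |z|^2 = 1.1064
Iter 2: z = -1.1148 + 0.0159i, |z|^2 = 1.2431
Iter 3: z = 0.7512 + 0.8945i, |z|^2 = 1.3643
Iter 4: z = -0.7272 + 2.2737i, |z|^2 = 5.6988
Escaped at iteration 4

Answer: 4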